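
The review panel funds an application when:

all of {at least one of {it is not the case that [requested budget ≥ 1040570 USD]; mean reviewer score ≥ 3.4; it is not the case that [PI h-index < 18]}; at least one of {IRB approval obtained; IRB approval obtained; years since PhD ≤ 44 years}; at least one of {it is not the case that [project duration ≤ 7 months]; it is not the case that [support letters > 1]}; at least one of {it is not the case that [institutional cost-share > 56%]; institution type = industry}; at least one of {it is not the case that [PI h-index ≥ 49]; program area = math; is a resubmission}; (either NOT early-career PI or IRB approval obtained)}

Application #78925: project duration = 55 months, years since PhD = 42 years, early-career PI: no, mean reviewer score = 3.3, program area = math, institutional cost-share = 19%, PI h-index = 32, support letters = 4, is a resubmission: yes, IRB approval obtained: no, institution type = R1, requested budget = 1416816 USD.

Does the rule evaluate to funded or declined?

Atomic conditions:
  requested budget ≥ 1040570 USD: 1416816 ≥ 1040570 is true
  mean reviewer score ≥ 3.4: 3.3 ≥ 3.4 is false
  PI h-index < 18: 32 < 18 is false
  IRB approval obtained: no → false
  years since PhD ≤ 44 years: 42 ≤ 44 is true
  project duration ≤ 7 months: 55 ≤ 7 is false
  support letters > 1: 4 > 1 is true
  institutional cost-share > 56%: 19 > 56 is false
  institution type = industry: R1 == industry is false
  PI h-index ≥ 49: 32 ≥ 49 is false
  program area = math: math == math is true
  is a resubmission: yes → true
  NOT early-career PI: no → true
Combine:
[1.1] NOT true = false
[1.3] NOT false = true
[1] false OR false OR true = true
[2] false OR false OR true = true
[3.1] NOT false = true
[3.2] NOT true = false
[3] true OR false = true
[4.1] NOT false = true
[4] true OR false = true
[5.1] NOT false = true
[5] true OR true OR true = true
[6] true OR false = true
[root] true AND true AND true AND true AND true AND true = true
Overall: true → funded

Funded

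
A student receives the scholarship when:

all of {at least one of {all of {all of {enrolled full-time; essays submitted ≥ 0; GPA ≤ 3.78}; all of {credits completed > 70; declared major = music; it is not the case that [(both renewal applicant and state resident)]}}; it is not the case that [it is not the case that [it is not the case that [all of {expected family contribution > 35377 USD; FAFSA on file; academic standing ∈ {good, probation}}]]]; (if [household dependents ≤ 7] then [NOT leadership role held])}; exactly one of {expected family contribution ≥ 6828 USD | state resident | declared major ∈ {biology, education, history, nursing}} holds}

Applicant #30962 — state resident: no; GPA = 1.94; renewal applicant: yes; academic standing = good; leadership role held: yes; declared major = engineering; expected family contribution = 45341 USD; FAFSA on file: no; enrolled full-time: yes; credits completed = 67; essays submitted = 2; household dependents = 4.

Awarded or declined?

Atomic conditions:
  enrolled full-time: yes → true
  essays submitted ≥ 0: 2 ≥ 0 is true
  GPA ≤ 3.78: 1.94 ≤ 3.78 is true
  credits completed > 70: 67 > 70 is false
  declared major = music: engineering == music is false
  renewal applicant: yes → true
  state resident: no → false
  expected family contribution > 35377 USD: 45341 > 35377 is true
  FAFSA on file: no → false
  academic standing ∈ {good, probation}: good is in the set → true
  household dependents ≤ 7: 4 ≤ 7 is true
  NOT leadership role held: yes → false
  expected family contribution ≥ 6828 USD: 45341 ≥ 6828 is true
  declared major ∈ {biology, education, history, nursing}: engineering is not in the set → false
Combine:
[1.1.1] true AND true AND true = true
[1.1.2.3.1] true AND false = false
[1.1.2.3] NOT false = true
[1.1.2] false AND false AND true = false
[1.1] true AND false = false
[1.2.1.1.1] true AND false AND true = false
[1.2.1.1] NOT false = true
[1.2.1] NOT true = false
[1.2] NOT false = true
[1.3] true → false = false
[1] false OR true OR false = true
[2] exactly-one(true, false, false) = true
[root] true AND true = true
Overall: true → awarded

Awarded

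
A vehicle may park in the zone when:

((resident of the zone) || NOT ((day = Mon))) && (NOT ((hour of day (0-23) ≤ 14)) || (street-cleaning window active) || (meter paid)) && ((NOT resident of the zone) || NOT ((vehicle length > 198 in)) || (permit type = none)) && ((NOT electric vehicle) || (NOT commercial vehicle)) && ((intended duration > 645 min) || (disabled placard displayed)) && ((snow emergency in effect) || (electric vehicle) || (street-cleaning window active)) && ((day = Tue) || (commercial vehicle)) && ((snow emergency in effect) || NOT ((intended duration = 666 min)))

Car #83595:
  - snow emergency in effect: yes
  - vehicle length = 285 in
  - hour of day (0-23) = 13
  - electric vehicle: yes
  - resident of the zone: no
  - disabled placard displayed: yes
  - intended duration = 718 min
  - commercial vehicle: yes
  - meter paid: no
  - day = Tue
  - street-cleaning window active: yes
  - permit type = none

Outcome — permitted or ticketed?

Atomic conditions:
  resident of the zone: no → false
  day = Mon: Tue == Mon is false
  hour of day (0-23) ≤ 14: 13 ≤ 14 is true
  street-cleaning window active: yes → true
  meter paid: no → false
  NOT resident of the zone: no → true
  vehicle length > 198 in: 285 > 198 is true
  permit type = none: none == none is true
  NOT electric vehicle: yes → false
  NOT commercial vehicle: yes → false
  intended duration > 645 min: 718 > 645 is true
  disabled placard displayed: yes → true
  snow emergency in effect: yes → true
  electric vehicle: yes → true
  day = Tue: Tue == Tue is true
  commercial vehicle: yes → true
  intended duration = 666 min: 718 == 666 is false
Combine:
[1.2] NOT false = true
[1] false OR true = true
[2.1] NOT true = false
[2] false OR true OR false = true
[3.2] NOT true = false
[3] true OR false OR true = true
[4] false OR false = false
[5] true OR true = true
[6] true OR true OR true = true
[7] true OR true = true
[8.2] NOT false = true
[8] true OR true = true
[root] true AND true AND true AND false AND true AND true AND true AND true = false
Overall: false → ticketed

Ticketed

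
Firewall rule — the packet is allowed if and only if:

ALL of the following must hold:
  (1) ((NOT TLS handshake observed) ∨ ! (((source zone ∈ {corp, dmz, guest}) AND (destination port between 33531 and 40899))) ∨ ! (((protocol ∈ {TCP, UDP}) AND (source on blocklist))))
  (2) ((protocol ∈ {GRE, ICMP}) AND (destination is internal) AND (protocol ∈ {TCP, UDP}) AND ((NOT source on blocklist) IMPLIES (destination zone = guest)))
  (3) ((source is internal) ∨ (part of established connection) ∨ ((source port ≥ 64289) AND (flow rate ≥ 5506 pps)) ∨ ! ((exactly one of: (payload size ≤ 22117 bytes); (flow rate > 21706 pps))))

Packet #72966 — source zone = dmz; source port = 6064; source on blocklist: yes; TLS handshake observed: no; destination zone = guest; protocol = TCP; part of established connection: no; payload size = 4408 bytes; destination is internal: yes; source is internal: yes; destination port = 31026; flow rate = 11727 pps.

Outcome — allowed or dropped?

Dropped

Atomic conditions:
  NOT TLS handshake observed: no → true
  source zone ∈ {corp, dmz, guest}: dmz is in the set → true
  destination port between 33531 and 40899: 31026 in [33531, 40899] is false
  protocol ∈ {TCP, UDP}: TCP is in the set → true
  source on blocklist: yes → true
  protocol ∈ {GRE, ICMP}: TCP is not in the set → false
  destination is internal: yes → true
  NOT source on blocklist: yes → false
  destination zone = guest: guest == guest is true
  source is internal: yes → true
  part of established connection: no → false
  source port ≥ 64289: 6064 ≥ 64289 is false
  flow rate ≥ 5506 pps: 11727 ≥ 5506 is true
  payload size ≤ 22117 bytes: 4408 ≤ 22117 is true
  flow rate > 21706 pps: 11727 > 21706 is false
Combine:
[1.2.1] true AND false = false
[1.2] NOT false = true
[1.3.1] true AND true = true
[1.3] NOT true = false
[1] true OR true OR false = true
[2.4] false → true (antecedent false ⇒ implication holds) = true
[2] false AND true AND true AND true = false
[3.3] false AND true = false
[3.4.1] exactly-one(true, false) = true
[3.4] NOT true = false
[3] true OR false OR false OR false = true
[root] true AND false AND true = false
Overall: false → dropped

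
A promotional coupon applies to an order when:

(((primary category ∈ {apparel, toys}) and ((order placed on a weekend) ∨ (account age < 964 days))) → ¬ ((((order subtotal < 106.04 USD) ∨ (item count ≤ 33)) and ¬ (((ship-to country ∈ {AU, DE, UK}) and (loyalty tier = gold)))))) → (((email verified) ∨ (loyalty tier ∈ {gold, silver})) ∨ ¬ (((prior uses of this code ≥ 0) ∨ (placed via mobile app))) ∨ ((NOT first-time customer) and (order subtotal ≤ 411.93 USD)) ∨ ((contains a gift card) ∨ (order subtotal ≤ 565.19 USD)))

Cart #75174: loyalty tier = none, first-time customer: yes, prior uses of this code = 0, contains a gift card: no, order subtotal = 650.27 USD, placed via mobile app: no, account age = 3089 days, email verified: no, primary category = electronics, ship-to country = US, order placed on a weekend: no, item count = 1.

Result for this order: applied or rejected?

Rejected

Atomic conditions:
  primary category ∈ {apparel, toys}: electronics is not in the set → false
  order placed on a weekend: no → false
  account age < 964 days: 3089 < 964 is false
  order subtotal < 106.04 USD: 650.27 < 106.04 is false
  item count ≤ 33: 1 ≤ 33 is true
  ship-to country ∈ {AU, DE, UK}: US is not in the set → false
  loyalty tier = gold: none == gold is false
  email verified: no → false
  loyalty tier ∈ {gold, silver}: none is not in the set → false
  prior uses of this code ≥ 0: 0 ≥ 0 is true
  placed via mobile app: no → false
  NOT first-time customer: yes → false
  order subtotal ≤ 411.93 USD: 650.27 ≤ 411.93 is false
  contains a gift card: no → false
  order subtotal ≤ 565.19 USD: 650.27 ≤ 565.19 is false
Combine:
[1.1.2] false OR false = false
[1.1] false AND false = false
[1.2.1.1] false OR true = true
[1.2.1.2.1] false AND false = false
[1.2.1.2] NOT false = true
[1.2.1] true AND true = true
[1.2] NOT true = false
[1] false → false (antecedent false ⇒ implication holds) = true
[2.1] false OR false = false
[2.2.1] true OR false = true
[2.2] NOT true = false
[2.3] false AND false = false
[2.4] false OR false = false
[2] false OR false OR false OR false = false
[root] true → false = false
Overall: false → rejected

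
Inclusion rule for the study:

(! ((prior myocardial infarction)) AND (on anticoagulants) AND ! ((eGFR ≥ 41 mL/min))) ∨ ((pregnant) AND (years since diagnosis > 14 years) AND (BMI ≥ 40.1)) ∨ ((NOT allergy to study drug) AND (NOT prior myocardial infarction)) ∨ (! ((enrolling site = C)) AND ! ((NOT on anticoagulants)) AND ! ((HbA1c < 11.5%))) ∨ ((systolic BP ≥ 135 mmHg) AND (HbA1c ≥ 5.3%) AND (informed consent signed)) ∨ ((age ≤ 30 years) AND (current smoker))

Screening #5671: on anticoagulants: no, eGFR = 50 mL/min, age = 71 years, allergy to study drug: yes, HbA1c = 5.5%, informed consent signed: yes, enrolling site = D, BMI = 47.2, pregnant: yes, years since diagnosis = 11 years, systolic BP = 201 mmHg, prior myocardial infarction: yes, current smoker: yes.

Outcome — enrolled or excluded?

Enrolled

Atomic conditions:
  prior myocardial infarction: yes → true
  on anticoagulants: no → false
  eGFR ≥ 41 mL/min: 50 ≥ 41 is true
  pregnant: yes → true
  years since diagnosis > 14 years: 11 > 14 is false
  BMI ≥ 40.1: 47.2 ≥ 40.1 is true
  NOT allergy to study drug: yes → false
  NOT prior myocardial infarction: yes → false
  enrolling site = C: D == C is false
  NOT on anticoagulants: no → true
  HbA1c < 11.5%: 5.5 < 11.5 is true
  systolic BP ≥ 135 mmHg: 201 ≥ 135 is true
  HbA1c ≥ 5.3%: 5.5 ≥ 5.3 is true
  informed consent signed: yes → true
  age ≤ 30 years: 71 ≤ 30 is false
  current smoker: yes → true
Combine:
[1.1] NOT true = false
[1.3] NOT true = false
[1] false AND false AND false = false
[2] true AND false AND true = false
[3] false AND false = false
[4.1] NOT false = true
[4.2] NOT true = false
[4.3] NOT true = false
[4] true AND false AND false = false
[5] true AND true AND true = true
[6] false AND true = false
[root] false OR false OR false OR false OR true OR false = true
Overall: true → enrolled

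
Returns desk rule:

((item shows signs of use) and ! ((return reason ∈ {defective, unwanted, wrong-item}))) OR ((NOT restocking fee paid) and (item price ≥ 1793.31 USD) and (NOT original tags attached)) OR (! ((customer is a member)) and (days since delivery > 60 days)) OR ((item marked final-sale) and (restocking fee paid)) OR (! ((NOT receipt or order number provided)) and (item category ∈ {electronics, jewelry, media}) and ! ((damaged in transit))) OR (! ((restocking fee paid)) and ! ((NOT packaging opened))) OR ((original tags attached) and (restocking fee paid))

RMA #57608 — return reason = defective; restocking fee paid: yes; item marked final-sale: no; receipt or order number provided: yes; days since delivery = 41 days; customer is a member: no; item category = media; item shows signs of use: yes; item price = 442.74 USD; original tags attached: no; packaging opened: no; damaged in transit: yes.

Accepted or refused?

Refused

Atomic conditions:
  item shows signs of use: yes → true
  return reason ∈ {defective, unwanted, wrong-item}: defective is in the set → true
  NOT restocking fee paid: yes → false
  item price ≥ 1793.31 USD: 442.74 ≥ 1793.31 is false
  NOT original tags attached: no → true
  customer is a member: no → false
  days since delivery > 60 days: 41 > 60 is false
  item marked final-sale: no → false
  restocking fee paid: yes → true
  NOT receipt or order number provided: yes → false
  item category ∈ {electronics, jewelry, media}: media is in the set → true
  damaged in transit: yes → true
  NOT packaging opened: no → true
  original tags attached: no → false
Combine:
[1.2] NOT true = false
[1] true AND false = false
[2] false AND false AND true = false
[3.1] NOT false = true
[3] true AND false = false
[4] false AND true = false
[5.1] NOT false = true
[5.3] NOT true = false
[5] true AND true AND false = false
[6.1] NOT true = false
[6.2] NOT true = false
[6] false AND false = false
[7] false AND true = false
[root] false OR false OR false OR false OR false OR false OR false = false
Overall: false → refused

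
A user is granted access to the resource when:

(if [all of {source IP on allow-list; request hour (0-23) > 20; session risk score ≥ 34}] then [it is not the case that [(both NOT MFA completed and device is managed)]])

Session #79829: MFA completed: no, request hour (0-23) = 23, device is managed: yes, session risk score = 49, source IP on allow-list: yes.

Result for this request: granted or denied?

Denied

Atomic conditions:
  source IP on allow-list: yes → true
  request hour (0-23) > 20: 23 > 20 is true
  session risk score ≥ 34: 49 ≥ 34 is true
  NOT MFA completed: no → true
  device is managed: yes → true
Combine:
[1] true AND true AND true = true
[2.1] true AND true = true
[2] NOT true = false
[root] true → false = false
Overall: false → denied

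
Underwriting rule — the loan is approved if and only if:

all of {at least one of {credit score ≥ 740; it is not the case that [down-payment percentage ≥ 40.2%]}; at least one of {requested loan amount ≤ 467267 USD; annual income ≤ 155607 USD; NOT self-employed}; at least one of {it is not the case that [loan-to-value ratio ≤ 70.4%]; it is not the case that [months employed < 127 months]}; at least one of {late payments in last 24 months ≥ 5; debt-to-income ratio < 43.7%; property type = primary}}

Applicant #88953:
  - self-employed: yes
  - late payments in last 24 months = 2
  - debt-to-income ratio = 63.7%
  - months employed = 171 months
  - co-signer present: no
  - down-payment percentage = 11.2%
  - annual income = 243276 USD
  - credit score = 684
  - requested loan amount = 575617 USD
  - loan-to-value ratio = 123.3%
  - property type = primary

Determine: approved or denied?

Denied

Atomic conditions:
  credit score ≥ 740: 684 ≥ 740 is false
  down-payment percentage ≥ 40.2%: 11.2 ≥ 40.2 is false
  requested loan amount ≤ 467267 USD: 575617 ≤ 467267 is false
  annual income ≤ 155607 USD: 243276 ≤ 155607 is false
  NOT self-employed: yes → false
  loan-to-value ratio ≤ 70.4%: 123.3 ≤ 70.4 is false
  months employed < 127 months: 171 < 127 is false
  late payments in last 24 months ≥ 5: 2 ≥ 5 is false
  debt-to-income ratio < 43.7%: 63.7 < 43.7 is false
  property type = primary: primary == primary is true
Combine:
[1.2] NOT false = true
[1] false OR true = true
[2] false OR false OR false = false
[3.1] NOT false = true
[3.2] NOT false = true
[3] true OR true = true
[4] false OR false OR true = true
[root] true AND false AND true AND true = false
Overall: false → denied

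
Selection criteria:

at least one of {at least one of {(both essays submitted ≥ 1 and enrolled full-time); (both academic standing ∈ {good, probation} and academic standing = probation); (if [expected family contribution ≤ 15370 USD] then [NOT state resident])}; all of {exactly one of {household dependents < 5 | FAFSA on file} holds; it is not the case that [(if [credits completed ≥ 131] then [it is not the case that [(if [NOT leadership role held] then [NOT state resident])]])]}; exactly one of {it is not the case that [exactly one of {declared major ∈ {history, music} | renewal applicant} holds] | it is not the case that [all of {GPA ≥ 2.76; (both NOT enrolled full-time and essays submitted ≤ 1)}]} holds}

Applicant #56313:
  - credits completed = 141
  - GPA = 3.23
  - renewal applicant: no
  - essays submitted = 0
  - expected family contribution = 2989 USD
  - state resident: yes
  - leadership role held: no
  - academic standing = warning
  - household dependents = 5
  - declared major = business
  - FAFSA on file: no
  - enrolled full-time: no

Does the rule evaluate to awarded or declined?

Atomic conditions:
  essays submitted ≥ 1: 0 ≥ 1 is false
  enrolled full-time: no → false
  academic standing ∈ {good, probation}: warning is not in the set → false
  academic standing = probation: warning == probation is false
  expected family contribution ≤ 15370 USD: 2989 ≤ 15370 is true
  NOT state resident: yes → false
  household dependents < 5: 5 < 5 is false
  FAFSA on file: no → false
  credits completed ≥ 131: 141 ≥ 131 is true
  NOT leadership role held: no → true
  declared major ∈ {history, music}: business is not in the set → false
  renewal applicant: no → false
  GPA ≥ 2.76: 3.23 ≥ 2.76 is true
  NOT enrolled full-time: no → true
  essays submitted ≤ 1: 0 ≤ 1 is true
Combine:
[1.1] false AND false = false
[1.2] false AND false = false
[1.3] true → false = false
[1] false OR false OR false = false
[2.1] exactly-one(false, false) = false
[2.2.1.2.1] true → false = false
[2.2.1.2] NOT false = true
[2.2.1] true → true = true
[2.2] NOT true = false
[2] false AND false = false
[3.1.1] exactly-one(false, false) = false
[3.1] NOT false = true
[3.2.1.2] true AND true = true
[3.2.1] true AND true = true
[3.2] NOT true = false
[3] exactly-one(true, false) = true
[root] false OR false OR true = true
Overall: true → awarded

Awarded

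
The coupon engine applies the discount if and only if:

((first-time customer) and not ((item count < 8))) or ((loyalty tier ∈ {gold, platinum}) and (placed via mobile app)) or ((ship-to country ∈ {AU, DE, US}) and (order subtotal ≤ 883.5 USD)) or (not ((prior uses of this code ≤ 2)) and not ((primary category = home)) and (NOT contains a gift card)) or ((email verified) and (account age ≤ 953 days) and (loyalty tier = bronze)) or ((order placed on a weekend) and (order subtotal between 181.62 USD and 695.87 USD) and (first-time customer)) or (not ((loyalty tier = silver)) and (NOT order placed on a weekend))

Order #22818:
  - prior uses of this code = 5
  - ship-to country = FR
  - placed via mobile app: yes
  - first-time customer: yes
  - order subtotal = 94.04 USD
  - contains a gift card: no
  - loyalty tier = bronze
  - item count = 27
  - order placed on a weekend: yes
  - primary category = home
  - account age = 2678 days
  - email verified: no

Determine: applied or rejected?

Atomic conditions:
  first-time customer: yes → true
  item count < 8: 27 < 8 is false
  loyalty tier ∈ {gold, platinum}: bronze is not in the set → false
  placed via mobile app: yes → true
  ship-to country ∈ {AU, DE, US}: FR is not in the set → false
  order subtotal ≤ 883.5 USD: 94.04 ≤ 883.5 is true
  prior uses of this code ≤ 2: 5 ≤ 2 is false
  primary category = home: home == home is true
  NOT contains a gift card: no → true
  email verified: no → false
  account age ≤ 953 days: 2678 ≤ 953 is false
  loyalty tier = bronze: bronze == bronze is true
  order placed on a weekend: yes → true
  order subtotal between 181.62 USD and 695.87 USD: 94.04 in [181.62, 695.87] is false
  loyalty tier = silver: bronze == silver is false
  NOT order placed on a weekend: yes → false
Combine:
[1.2] NOT false = true
[1] true AND true = true
[2] false AND true = false
[3] false AND true = false
[4.1] NOT false = true
[4.2] NOT true = false
[4] true AND false AND true = false
[5] false AND false AND true = false
[6] true AND false AND true = false
[7.1] NOT false = true
[7] true AND false = false
[root] true OR false OR false OR false OR false OR false OR false = true
Overall: true → applied

Applied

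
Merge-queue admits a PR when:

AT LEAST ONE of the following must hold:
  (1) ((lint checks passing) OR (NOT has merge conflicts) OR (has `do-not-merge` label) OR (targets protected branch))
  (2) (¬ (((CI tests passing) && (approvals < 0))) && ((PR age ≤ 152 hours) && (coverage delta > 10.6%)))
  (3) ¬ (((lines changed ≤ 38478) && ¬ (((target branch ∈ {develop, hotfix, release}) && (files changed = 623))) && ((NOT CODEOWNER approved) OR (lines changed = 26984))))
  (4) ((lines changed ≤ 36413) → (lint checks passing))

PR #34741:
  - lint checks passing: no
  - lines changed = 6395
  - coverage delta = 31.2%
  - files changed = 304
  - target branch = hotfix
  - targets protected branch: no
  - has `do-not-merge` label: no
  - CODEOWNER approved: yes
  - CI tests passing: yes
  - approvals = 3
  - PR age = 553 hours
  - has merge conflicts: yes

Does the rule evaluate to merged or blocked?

Atomic conditions:
  lint checks passing: no → false
  NOT has merge conflicts: yes → false
  has `do-not-merge` label: no → false
  targets protected branch: no → false
  CI tests passing: yes → true
  approvals < 0: 3 < 0 is false
  PR age ≤ 152 hours: 553 ≤ 152 is false
  coverage delta > 10.6%: 31.2 > 10.6 is true
  lines changed ≤ 38478: 6395 ≤ 38478 is true
  target branch ∈ {develop, hotfix, release}: hotfix is in the set → true
  files changed = 623: 304 == 623 is false
  NOT CODEOWNER approved: yes → false
  lines changed = 26984: 6395 == 26984 is false
  lines changed ≤ 36413: 6395 ≤ 36413 is true
Combine:
[1] false OR false OR false OR false = false
[2.1.1] true AND false = false
[2.1] NOT false = true
[2.2] false AND true = false
[2] true AND false = false
[3.1.2.1] true AND false = false
[3.1.2] NOT false = true
[3.1.3] false OR false = false
[3.1] true AND true AND false = false
[3] NOT false = true
[4] true → false = false
[root] false OR false OR true OR false = true
Overall: true → merged

Merged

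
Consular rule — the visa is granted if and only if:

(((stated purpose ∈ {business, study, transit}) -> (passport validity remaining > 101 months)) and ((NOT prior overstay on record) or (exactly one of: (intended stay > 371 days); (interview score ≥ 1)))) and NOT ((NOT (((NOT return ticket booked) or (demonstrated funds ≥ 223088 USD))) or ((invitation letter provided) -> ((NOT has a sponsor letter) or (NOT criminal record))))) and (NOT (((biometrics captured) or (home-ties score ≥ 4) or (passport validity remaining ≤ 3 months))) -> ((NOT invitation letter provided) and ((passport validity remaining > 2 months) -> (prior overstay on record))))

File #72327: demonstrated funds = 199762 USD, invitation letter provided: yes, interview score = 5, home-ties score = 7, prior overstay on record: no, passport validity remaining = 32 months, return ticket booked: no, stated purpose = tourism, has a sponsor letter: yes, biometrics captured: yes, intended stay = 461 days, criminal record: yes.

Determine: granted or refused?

Atomic conditions:
  stated purpose ∈ {business, study, transit}: tourism is not in the set → false
  passport validity remaining > 101 months: 32 > 101 is false
  NOT prior overstay on record: no → true
  intended stay > 371 days: 461 > 371 is true
  interview score ≥ 1: 5 ≥ 1 is true
  NOT return ticket booked: no → true
  demonstrated funds ≥ 223088 USD: 199762 ≥ 223088 is false
  invitation letter provided: yes → true
  NOT has a sponsor letter: yes → false
  NOT criminal record: yes → false
  biometrics captured: yes → true
  home-ties score ≥ 4: 7 ≥ 4 is true
  passport validity remaining ≤ 3 months: 32 ≤ 3 is false
  NOT invitation letter provided: yes → false
  passport validity remaining > 2 months: 32 > 2 is true
  prior overstay on record: no → false
Combine:
[1.1] false → false (antecedent false ⇒ implication holds) = true
[1.2.2] exactly-one(true, true) = false
[1.2] true OR false = true
[1] true AND true = true
[2.1.1.1] true OR false = true
[2.1.1] NOT true = false
[2.1.2.2] false OR false = false
[2.1.2] true → false = false
[2.1] false OR false = false
[2] NOT false = true
[3.1.1] true OR true OR false = true
[3.1] NOT true = false
[3.2.2] true → false = false
[3.2] false AND false = false
[3] false → false (antecedent false ⇒ implication holds) = true
[root] true AND true AND true = true
Overall: true → granted

Granted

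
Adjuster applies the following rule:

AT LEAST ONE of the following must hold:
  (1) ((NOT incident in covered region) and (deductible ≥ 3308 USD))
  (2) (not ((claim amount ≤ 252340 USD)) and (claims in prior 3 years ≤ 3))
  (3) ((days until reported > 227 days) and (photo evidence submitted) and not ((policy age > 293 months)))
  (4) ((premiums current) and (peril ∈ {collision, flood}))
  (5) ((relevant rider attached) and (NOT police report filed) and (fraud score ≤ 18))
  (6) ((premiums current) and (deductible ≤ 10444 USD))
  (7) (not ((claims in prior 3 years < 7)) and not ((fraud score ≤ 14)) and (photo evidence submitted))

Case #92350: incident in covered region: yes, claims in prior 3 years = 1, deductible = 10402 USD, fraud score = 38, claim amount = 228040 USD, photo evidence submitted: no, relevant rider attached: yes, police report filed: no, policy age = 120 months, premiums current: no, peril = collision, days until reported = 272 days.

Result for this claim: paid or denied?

Denied

Atomic conditions:
  NOT incident in covered region: yes → false
  deductible ≥ 3308 USD: 10402 ≥ 3308 is true
  claim amount ≤ 252340 USD: 228040 ≤ 252340 is true
  claims in prior 3 years ≤ 3: 1 ≤ 3 is true
  days until reported > 227 days: 272 > 227 is true
  photo evidence submitted: no → false
  policy age > 293 months: 120 > 293 is false
  premiums current: no → false
  peril ∈ {collision, flood}: collision is in the set → true
  relevant rider attached: yes → true
  NOT police report filed: no → true
  fraud score ≤ 18: 38 ≤ 18 is false
  deductible ≤ 10444 USD: 10402 ≤ 10444 is true
  claims in prior 3 years < 7: 1 < 7 is true
  fraud score ≤ 14: 38 ≤ 14 is false
Combine:
[1] false AND true = false
[2.1] NOT true = false
[2] false AND true = false
[3.3] NOT false = true
[3] true AND false AND true = false
[4] false AND true = false
[5] true AND true AND false = false
[6] false AND true = false
[7.1] NOT true = false
[7.2] NOT false = true
[7] false AND true AND false = false
[root] false OR false OR false OR false OR false OR false OR false = false
Overall: false → denied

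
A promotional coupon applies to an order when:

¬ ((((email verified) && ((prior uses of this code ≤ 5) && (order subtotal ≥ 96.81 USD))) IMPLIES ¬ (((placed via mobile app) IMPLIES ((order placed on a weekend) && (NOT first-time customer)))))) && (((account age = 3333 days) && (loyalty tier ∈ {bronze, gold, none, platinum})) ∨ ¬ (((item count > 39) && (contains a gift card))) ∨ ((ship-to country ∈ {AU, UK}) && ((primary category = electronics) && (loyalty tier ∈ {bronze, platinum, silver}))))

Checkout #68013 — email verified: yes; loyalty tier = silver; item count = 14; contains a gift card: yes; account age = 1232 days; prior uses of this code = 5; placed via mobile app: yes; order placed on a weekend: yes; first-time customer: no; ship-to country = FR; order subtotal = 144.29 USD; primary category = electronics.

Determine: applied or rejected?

Atomic conditions:
  email verified: yes → true
  prior uses of this code ≤ 5: 5 ≤ 5 is true
  order subtotal ≥ 96.81 USD: 144.29 ≥ 96.81 is true
  placed via mobile app: yes → true
  order placed on a weekend: yes → true
  NOT first-time customer: no → true
  account age = 3333 days: 1232 == 3333 is false
  loyalty tier ∈ {bronze, gold, none, platinum}: silver is not in the set → false
  item count > 39: 14 > 39 is false
  contains a gift card: yes → true
  ship-to country ∈ {AU, UK}: FR is not in the set → false
  primary category = electronics: electronics == electronics is true
  loyalty tier ∈ {bronze, platinum, silver}: silver is in the set → true
Combine:
[1.1.1.2] true AND true = true
[1.1.1] true AND true = true
[1.1.2.1.2] true AND true = true
[1.1.2.1] true → true = true
[1.1.2] NOT true = false
[1.1] true → false = false
[1] NOT false = true
[2.1] false AND false = false
[2.2.1] false AND true = false
[2.2] NOT false = true
[2.3.2] true AND true = true
[2.3] false AND true = false
[2] false OR true OR false = true
[root] true AND true = true
Overall: true → applied

Applied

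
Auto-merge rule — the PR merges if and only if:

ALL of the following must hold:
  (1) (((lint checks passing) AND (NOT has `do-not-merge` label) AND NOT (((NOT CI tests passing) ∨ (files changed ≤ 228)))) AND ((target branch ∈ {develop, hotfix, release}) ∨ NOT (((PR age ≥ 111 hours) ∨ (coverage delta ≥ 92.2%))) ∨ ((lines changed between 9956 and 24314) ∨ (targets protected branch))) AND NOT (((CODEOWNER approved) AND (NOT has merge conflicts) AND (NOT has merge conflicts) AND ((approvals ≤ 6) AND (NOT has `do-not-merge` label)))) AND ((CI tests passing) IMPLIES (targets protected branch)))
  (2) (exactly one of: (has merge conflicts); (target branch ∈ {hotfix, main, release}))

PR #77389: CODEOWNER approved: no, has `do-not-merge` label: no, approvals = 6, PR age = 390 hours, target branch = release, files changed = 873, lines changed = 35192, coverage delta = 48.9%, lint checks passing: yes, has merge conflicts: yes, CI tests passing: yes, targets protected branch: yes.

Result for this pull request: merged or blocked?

Atomic conditions:
  lint checks passing: yes → true
  NOT has `do-not-merge` label: no → true
  NOT CI tests passing: yes → false
  files changed ≤ 228: 873 ≤ 228 is false
  target branch ∈ {develop, hotfix, release}: release is in the set → true
  PR age ≥ 111 hours: 390 ≥ 111 is true
  coverage delta ≥ 92.2%: 48.9 ≥ 92.2 is false
  lines changed between 9956 and 24314: 35192 in [9956, 24314] is false
  targets protected branch: yes → true
  CODEOWNER approved: no → false
  NOT has merge conflicts: yes → false
  approvals ≤ 6: 6 ≤ 6 is true
  CI tests passing: yes → true
  has merge conflicts: yes → true
  target branch ∈ {hotfix, main, release}: release is in the set → true
Combine:
[1.1.3.1] false OR false = false
[1.1.3] NOT false = true
[1.1] true AND true AND true = true
[1.2.2.1] true OR false = true
[1.2.2] NOT true = false
[1.2.3] false OR true = true
[1.2] true OR false OR true = true
[1.3.1.4] true AND true = true
[1.3.1] false AND false AND false AND true = false
[1.3] NOT false = true
[1.4] true → true = true
[1] true AND true AND true AND true = true
[2] exactly-one(true, true) = false
[root] true AND false = false
Overall: false → blocked

Blocked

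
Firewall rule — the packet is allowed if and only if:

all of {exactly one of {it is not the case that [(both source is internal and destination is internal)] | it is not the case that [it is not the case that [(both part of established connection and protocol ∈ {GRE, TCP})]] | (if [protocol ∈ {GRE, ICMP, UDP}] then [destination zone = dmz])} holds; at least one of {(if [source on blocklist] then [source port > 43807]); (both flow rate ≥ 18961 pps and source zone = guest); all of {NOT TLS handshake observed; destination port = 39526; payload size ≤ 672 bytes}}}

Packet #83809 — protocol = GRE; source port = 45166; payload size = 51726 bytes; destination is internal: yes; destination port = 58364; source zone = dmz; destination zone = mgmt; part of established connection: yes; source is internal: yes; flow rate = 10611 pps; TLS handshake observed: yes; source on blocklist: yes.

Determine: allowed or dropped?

Atomic conditions:
  source is internal: yes → true
  destination is internal: yes → true
  part of established connection: yes → true
  protocol ∈ {GRE, TCP}: GRE is in the set → true
  protocol ∈ {GRE, ICMP, UDP}: GRE is in the set → true
  destination zone = dmz: mgmt == dmz is false
  source on blocklist: yes → true
  source port > 43807: 45166 > 43807 is true
  flow rate ≥ 18961 pps: 10611 ≥ 18961 is false
  source zone = guest: dmz == guest is false
  NOT TLS handshake observed: yes → false
  destination port = 39526: 58364 == 39526 is false
  payload size ≤ 672 bytes: 51726 ≤ 672 is false
Combine:
[1.1.1] true AND true = true
[1.1] NOT true = false
[1.2.1.1] true AND true = true
[1.2.1] NOT true = false
[1.2] NOT false = true
[1.3] true → false = false
[1] exactly-one(false, true, false) = true
[2.1] true → true = true
[2.2] false AND false = false
[2.3] false AND false AND false = false
[2] true OR false OR false = true
[root] true AND true = true
Overall: true → allowed

Allowed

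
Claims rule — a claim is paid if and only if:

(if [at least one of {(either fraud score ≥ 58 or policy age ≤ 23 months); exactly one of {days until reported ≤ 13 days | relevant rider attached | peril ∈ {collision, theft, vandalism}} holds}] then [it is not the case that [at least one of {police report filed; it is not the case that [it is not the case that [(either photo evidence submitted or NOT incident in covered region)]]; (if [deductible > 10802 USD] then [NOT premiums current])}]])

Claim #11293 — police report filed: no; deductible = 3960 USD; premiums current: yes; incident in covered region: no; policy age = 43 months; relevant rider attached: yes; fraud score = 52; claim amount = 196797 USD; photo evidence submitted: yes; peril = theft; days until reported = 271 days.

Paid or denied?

Atomic conditions:
  fraud score ≥ 58: 52 ≥ 58 is false
  policy age ≤ 23 months: 43 ≤ 23 is false
  days until reported ≤ 13 days: 271 ≤ 13 is false
  relevant rider attached: yes → true
  peril ∈ {collision, theft, vandalism}: theft is in the set → true
  police report filed: no → false
  photo evidence submitted: yes → true
  NOT incident in covered region: no → true
  deductible > 10802 USD: 3960 > 10802 is false
  NOT premiums current: yes → false
Combine:
[1.1] false OR false = false
[1.2] exactly-one(false, true, true) = false
[1] false OR false = false
[2.1.2.1.1] true OR true = true
[2.1.2.1] NOT true = false
[2.1.2] NOT false = true
[2.1.3] false → false (antecedent false ⇒ implication holds) = true
[2.1] false OR true OR true = true
[2] NOT true = false
[root] false → false (antecedent false ⇒ implication holds) = true
Overall: true → paid

Paid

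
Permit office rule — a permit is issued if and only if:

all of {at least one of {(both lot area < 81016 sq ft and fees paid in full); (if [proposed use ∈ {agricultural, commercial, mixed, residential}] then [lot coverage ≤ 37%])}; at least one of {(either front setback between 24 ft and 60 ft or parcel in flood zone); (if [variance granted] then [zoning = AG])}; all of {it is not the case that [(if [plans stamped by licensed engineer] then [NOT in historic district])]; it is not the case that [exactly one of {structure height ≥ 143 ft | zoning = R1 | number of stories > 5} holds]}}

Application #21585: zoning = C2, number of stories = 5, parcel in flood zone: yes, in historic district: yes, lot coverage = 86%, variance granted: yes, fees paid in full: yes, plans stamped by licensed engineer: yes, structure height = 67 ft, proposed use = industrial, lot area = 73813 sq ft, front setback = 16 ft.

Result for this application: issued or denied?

Atomic conditions:
  lot area < 81016 sq ft: 73813 < 81016 is true
  fees paid in full: yes → true
  proposed use ∈ {agricultural, commercial, mixed, residential}: industrial is not in the set → false
  lot coverage ≤ 37%: 86 ≤ 37 is false
  front setback between 24 ft and 60 ft: 16 in [24, 60] is false
  parcel in flood zone: yes → true
  variance granted: yes → true
  zoning = AG: C2 == AG is false
  plans stamped by licensed engineer: yes → true
  NOT in historic district: yes → false
  structure height ≥ 143 ft: 67 ≥ 143 is false
  zoning = R1: C2 == R1 is false
  number of stories > 5: 5 > 5 is false
Combine:
[1.1] true AND true = true
[1.2] false → false (antecedent false ⇒ implication holds) = true
[1] true OR true = true
[2.1] false OR true = true
[2.2] true → false = false
[2] true OR false = true
[3.1.1] true → false = false
[3.1] NOT false = true
[3.2.1] exactly-one(false, false, false) = false
[3.2] NOT false = true
[3] true AND true = true
[root] true AND true AND true = true
Overall: true → issued

Issued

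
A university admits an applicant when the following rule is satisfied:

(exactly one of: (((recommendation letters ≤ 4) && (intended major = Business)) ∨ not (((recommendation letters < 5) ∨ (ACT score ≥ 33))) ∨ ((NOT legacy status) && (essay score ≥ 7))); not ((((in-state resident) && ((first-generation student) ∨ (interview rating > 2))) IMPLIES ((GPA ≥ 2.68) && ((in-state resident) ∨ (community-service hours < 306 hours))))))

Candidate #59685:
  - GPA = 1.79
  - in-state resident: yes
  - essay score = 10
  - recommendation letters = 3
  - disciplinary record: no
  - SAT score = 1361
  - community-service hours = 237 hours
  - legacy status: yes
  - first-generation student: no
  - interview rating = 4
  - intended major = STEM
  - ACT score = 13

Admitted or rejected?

Admitted

Atomic conditions:
  recommendation letters ≤ 4: 3 ≤ 4 is true
  intended major = Business: STEM == Business is false
  recommendation letters < 5: 3 < 5 is true
  ACT score ≥ 33: 13 ≥ 33 is false
  NOT legacy status: yes → false
  essay score ≥ 7: 10 ≥ 7 is true
  in-state resident: yes → true
  first-generation student: no → false
  interview rating > 2: 4 > 2 is true
  GPA ≥ 2.68: 1.79 ≥ 2.68 is false
  community-service hours < 306 hours: 237 < 306 is true
Combine:
[1.1] true AND false = false
[1.2.1] true OR false = true
[1.2] NOT true = false
[1.3] false AND true = false
[1] false OR false OR false = false
[2.1.1.2] false OR true = true
[2.1.1] true AND true = true
[2.1.2.2] true OR true = true
[2.1.2] false AND true = false
[2.1] true → false = false
[2] NOT false = true
[root] exactly-one(false, true) = true
Overall: true → admitted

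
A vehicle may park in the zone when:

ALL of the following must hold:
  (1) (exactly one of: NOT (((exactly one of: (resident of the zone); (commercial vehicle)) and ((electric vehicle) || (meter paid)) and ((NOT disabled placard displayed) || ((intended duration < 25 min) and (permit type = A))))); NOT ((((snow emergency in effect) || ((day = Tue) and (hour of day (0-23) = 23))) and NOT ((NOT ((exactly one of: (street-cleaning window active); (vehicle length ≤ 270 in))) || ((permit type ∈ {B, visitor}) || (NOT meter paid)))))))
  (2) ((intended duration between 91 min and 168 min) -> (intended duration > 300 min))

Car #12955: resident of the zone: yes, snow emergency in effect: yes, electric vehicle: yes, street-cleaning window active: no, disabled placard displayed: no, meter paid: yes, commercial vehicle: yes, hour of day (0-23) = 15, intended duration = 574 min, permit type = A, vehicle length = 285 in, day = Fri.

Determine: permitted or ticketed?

Ticketed

Atomic conditions:
  resident of the zone: yes → true
  commercial vehicle: yes → true
  electric vehicle: yes → true
  meter paid: yes → true
  NOT disabled placard displayed: no → true
  intended duration < 25 min: 574 < 25 is false
  permit type = A: A == A is true
  snow emergency in effect: yes → true
  day = Tue: Fri == Tue is false
  hour of day (0-23) = 23: 15 == 23 is false
  street-cleaning window active: no → false
  vehicle length ≤ 270 in: 285 ≤ 270 is false
  permit type ∈ {B, visitor}: A is not in the set → false
  NOT meter paid: yes → false
  intended duration between 91 min and 168 min: 574 in [91, 168] is false
  intended duration > 300 min: 574 > 300 is true
Combine:
[1.1.1.1] exactly-one(true, true) = false
[1.1.1.2] true OR true = true
[1.1.1.3.2] false AND true = false
[1.1.1.3] true OR false = true
[1.1.1] false AND true AND true = false
[1.1] NOT false = true
[1.2.1.1.2] false AND false = false
[1.2.1.1] true OR false = true
[1.2.1.2.1.1.1] exactly-one(false, false) = false
[1.2.1.2.1.1] NOT false = true
[1.2.1.2.1.2] false OR false = false
[1.2.1.2.1] true OR false = true
[1.2.1.2] NOT true = false
[1.2.1] true AND false = false
[1.2] NOT false = true
[1] exactly-one(true, true) = false
[2] false → true (antecedent false ⇒ implication holds) = true
[root] false AND true = false
Overall: false → ticketed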